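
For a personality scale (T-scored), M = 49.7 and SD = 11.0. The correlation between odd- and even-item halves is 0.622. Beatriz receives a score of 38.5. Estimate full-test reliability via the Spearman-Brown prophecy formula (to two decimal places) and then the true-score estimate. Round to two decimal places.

Spearman-Brown: ρ = 2r/(1 + r) = 2(0.622)/(1 + 0.622) = 1.2440/1.622 = 0.7670 → 0.77
T̂ = ρX + (1 − ρ)μ
  = 0.77 × 38.5 + 0.23 × 49.7
  = 29.645 + 11.431
  = 41.076
  ≈ 41.08

41.08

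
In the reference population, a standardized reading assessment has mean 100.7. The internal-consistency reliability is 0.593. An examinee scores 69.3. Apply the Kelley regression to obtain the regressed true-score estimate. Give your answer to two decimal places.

82.08

T̂ = ρX + (1 − ρ)μ
  = 0.593 × 69.3 + 0.407 × 100.7
  = 41.0949 + 40.9849
  = 82.080
  ≈ 82.08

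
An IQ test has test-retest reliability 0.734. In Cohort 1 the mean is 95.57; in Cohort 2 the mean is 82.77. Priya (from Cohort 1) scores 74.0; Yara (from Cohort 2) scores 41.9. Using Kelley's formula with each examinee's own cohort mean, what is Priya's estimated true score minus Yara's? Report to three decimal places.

26.966

T̂_Priya = 0.734(74.0) + 0.266(95.57) = 79.73762
T̂_Yara = 0.734(41.9) + 0.266(82.77) = 52.77142
Difference = 79.73762 − 52.77142 = 26.96620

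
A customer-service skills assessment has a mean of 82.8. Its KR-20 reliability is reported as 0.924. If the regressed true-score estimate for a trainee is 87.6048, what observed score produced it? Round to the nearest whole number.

88

T̂ = ρX + (1 − ρ)μ  ⇒  X = (T̂ − (1 − ρ)μ) / ρ
X = (87.6048 − 0.076 × 82.8) / 0.924 = (87.6048 − 6.2928) / 0.924 = 81.3120 / 0.924 = 88.00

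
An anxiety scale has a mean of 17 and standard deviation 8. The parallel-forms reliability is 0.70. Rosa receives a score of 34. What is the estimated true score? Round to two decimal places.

T̂ = ρX + (1 − ρ)μ
  = 0.70 × 34 + 0.30 × 17
  = 23.80 + 5.10
  = 28.900
  ≈ 28.90

28.90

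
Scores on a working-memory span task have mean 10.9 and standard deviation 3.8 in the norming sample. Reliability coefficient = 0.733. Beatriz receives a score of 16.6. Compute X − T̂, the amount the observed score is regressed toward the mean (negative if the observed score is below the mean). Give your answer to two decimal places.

1.52

T̂ = 0.733(16.6) + 0.267(10.9) = 12.1678 + 2.9103 = 15.0781 → 15.078
X − T̂ = 16.6 − 15.078 = 1.522 → 1.52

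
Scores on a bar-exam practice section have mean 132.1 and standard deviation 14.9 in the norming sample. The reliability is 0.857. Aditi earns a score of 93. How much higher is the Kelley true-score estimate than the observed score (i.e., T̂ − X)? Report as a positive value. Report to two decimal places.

5.59

T̂ = ρX + (1 − ρ)μ
  = 0.857 × 93 + 0.143 × 132.1
  = 79.701 + 18.8903
  = 98.5913
  ≈ 98.591
T̂ − X = 98.591 − 93 = 5.591 → 5.59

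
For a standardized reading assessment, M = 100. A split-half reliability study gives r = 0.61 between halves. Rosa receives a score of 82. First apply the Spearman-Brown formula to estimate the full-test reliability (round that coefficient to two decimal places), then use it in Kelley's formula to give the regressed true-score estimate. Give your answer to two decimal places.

86.32

Spearman-Brown: ρ = 2r/(1 + r) = 2(0.61)/(1 + 0.61) = 1.220/1.61 = 0.7578 → 0.76
Weight the observed score by reliability and the mean by (1 − reliability): T̂ = 0.76·82 + 0.24·100 = 62.32 + 24.00 = 86.320.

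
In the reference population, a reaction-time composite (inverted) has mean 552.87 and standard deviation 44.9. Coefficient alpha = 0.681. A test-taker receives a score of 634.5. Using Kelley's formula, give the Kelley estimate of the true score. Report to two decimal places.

608.46

T̂ = ρX + (1 − ρ)μ
  = 0.681 × 634.5 + 0.319 × 552.87
  = 432.0945 + 176.36553
  = 608.460
  ≈ 608.46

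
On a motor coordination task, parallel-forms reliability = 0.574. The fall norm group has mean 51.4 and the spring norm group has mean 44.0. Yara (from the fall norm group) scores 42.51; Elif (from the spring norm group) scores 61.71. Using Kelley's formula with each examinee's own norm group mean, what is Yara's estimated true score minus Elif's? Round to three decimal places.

T̂_Yara = 0.574(42.51) + 0.426(51.4) = 46.29714
T̂_Elif = 0.574(61.71) + 0.426(44.0) = 54.16554
Difference = 46.29714 − 54.16554 = -7.86840

-7.868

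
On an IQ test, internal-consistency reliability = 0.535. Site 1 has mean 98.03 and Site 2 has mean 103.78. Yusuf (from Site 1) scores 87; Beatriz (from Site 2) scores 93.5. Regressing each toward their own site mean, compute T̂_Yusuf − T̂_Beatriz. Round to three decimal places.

-6.151

T̂_Yusuf = 0.535(87) + 0.465(98.03) = 92.12895
T̂_Beatriz = 0.535(93.5) + 0.465(103.78) = 98.28020
Difference = 92.12895 − 98.28020 = -6.15125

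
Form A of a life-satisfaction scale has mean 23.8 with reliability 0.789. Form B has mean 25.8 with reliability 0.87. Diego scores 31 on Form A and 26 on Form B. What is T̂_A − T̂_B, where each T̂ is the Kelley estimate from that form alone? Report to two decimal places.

3.51

T̂_A = 0.789(31) + 0.211(23.8) = 29.4808
T̂_B = 0.87(26) + 0.13(25.8) = 25.9740
T̂_A − T̂_B = 3.5068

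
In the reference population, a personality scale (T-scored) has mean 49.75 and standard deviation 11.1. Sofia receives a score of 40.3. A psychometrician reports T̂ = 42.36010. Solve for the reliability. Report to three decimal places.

0.782

T̂ = ρX + (1 − ρ)μ  ⇒  T̂ − μ = ρ(X − μ)
ρ = (T̂ − μ)/(X − μ) = (42.36010 − 49.75) / (40.3 − 49.75) = -7.38990 / -9.45 = 0.78200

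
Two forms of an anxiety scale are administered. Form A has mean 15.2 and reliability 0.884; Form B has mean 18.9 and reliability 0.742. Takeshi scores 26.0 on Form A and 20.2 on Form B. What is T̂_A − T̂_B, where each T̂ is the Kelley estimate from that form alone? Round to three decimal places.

4.883

T̂_A = 0.884(26.0) + 0.116(15.2) = 24.74720
T̂_B = 0.742(20.2) + 0.258(18.9) = 19.86460
T̂_A − T̂_B = 4.88260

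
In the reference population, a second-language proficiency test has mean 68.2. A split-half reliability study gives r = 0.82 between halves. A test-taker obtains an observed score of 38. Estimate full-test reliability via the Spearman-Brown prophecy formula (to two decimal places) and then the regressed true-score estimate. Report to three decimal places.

Spearman-Brown: ρ = 2r/(1 + r) = 2(0.82)/(1 + 0.82) = 1.640/1.82 = 0.9011 → 0.90
T̂ = ρX + (1 − ρ)μ
  = 0.90 × 38 + 0.10 × 68.2
  = 34.20 + 6.820
  = 41.0200
  ≈ 41.020

41.020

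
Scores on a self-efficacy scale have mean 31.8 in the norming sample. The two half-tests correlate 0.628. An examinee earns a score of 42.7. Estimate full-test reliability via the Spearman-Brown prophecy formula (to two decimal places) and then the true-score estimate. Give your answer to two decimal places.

40.19

Spearman-Brown: ρ = 2r/(1 + r) = 2(0.628)/(1 + 0.628) = 1.2560/1.628 = 0.7715 → 0.77
Weight the observed score by reliability and the mean by (1 − reliability): T̂ = 0.77·42.7 + 0.23·31.8 = 32.879 + 7.314 = 40.193.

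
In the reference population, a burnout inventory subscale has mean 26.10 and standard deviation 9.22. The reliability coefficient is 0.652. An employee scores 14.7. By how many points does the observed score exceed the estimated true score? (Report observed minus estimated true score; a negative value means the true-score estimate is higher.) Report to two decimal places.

T̂ = ρX + (1 − ρ)μ
  = 0.652 × 14.7 + 0.348 × 26.10
  = 9.5844 + 9.08280
  = 18.6672
  ≈ 18.667
X − T̂ = 14.7 − 18.667 = -3.967 → -3.97

-3.97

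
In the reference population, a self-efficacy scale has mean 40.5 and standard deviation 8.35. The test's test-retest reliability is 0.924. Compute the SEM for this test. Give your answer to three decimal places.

SEM = SD · √(1 − ρ) = 8.35 × √0.076 = 8.35 × 0.2757 = 2.3019

2.302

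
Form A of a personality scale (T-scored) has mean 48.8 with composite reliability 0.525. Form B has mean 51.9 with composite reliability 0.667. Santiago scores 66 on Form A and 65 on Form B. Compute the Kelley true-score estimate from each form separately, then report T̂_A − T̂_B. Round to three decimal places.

T̂_A = 0.525(66) + 0.475(48.8) = 57.83000
T̂_B = 0.667(65) + 0.333(51.9) = 60.63770
T̂_A − T̂_B = -2.80770

-2.808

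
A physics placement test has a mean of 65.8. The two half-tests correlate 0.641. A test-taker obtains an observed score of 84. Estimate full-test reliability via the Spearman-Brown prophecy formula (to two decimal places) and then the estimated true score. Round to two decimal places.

80.00

Spearman-Brown: ρ = 2r/(1 + r) = 2(0.641)/(1 + 0.641) = 1.2820/1.641 = 0.7812 → 0.78
Kelley's formula gives T̂ = 0.78·84 + 0.22·65.8 = 65.52 + 14.476 = 79.996.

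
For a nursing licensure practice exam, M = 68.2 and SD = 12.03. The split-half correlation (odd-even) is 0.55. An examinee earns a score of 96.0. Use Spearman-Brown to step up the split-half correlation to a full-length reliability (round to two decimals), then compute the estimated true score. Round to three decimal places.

Spearman-Brown: ρ = 2r/(1 + r) = 2(0.55)/(1 + 0.55) = 1.100/1.55 = 0.7097 → 0.71
T̂ = ρX + (1 − ρ)μ
  = 0.71 × 96.0 + 0.29 × 68.2
  = 68.160 + 19.778
  = 87.9380
  ≈ 87.938

87.938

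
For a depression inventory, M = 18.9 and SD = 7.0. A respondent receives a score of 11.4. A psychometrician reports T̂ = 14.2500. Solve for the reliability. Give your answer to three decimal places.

0.620

T̂ = ρX + (1 − ρ)μ  ⇒  T̂ − μ = ρ(X − μ)
ρ = (T̂ − μ)/(X − μ) = (14.2500 − 18.9) / (11.4 − 18.9) = -4.6500 / -7.5 = 0.62000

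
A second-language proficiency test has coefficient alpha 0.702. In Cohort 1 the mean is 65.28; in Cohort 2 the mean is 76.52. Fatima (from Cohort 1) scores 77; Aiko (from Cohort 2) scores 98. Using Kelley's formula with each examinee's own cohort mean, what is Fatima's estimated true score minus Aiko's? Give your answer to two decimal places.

-18.09

T̂_Fatima = 0.702(77) + 0.298(65.28) = 73.5074
T̂_Aiko = 0.702(98) + 0.298(76.52) = 91.5990
Difference = 73.5074 − 91.5990 = -18.0915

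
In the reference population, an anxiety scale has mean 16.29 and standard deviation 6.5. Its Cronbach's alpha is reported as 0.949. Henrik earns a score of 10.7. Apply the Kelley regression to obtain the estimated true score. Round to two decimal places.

T̂ = ρX + (1 − ρ)μ
  = 0.949 × 10.7 + 0.051 × 16.29
  = 10.1543 + 0.83079
  = 10.985
  ≈ 10.99

10.99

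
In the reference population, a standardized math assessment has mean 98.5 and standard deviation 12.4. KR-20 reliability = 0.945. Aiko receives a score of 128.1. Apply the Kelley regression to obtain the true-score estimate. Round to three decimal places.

126.472

T̂ = 0.945(128.1) + 0.055(98.5) = 121.0545 + 5.4175 = 126.4720 → 126.472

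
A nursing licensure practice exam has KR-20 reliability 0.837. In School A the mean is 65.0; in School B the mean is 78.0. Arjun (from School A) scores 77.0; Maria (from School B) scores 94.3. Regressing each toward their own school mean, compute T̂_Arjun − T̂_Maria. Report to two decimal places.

-16.60

T̂_Arjun = 0.837(77.0) + 0.163(65.0) = 75.0440
T̂_Maria = 0.837(94.3) + 0.163(78.0) = 91.6431
Difference = 75.0440 − 91.6431 = -16.5991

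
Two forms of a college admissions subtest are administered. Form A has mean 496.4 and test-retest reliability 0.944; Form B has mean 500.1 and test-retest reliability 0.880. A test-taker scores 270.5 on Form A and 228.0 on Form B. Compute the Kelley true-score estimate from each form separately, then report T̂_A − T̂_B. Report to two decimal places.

T̂_A = 0.944(270.5) + 0.056(496.4) = 283.1504
T̂_B = 0.880(228.0) + 0.120(500.1) = 260.6520
T̂_A − T̂_B = 22.4984

22.50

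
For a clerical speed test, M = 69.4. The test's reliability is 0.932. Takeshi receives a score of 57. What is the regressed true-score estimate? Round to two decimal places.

57.84

Weight the observed score by reliability and the mean by (1 − reliability): T̂ = 0.932·57 + 0.068·69.4 = 53.124 + 4.7192 = 57.843.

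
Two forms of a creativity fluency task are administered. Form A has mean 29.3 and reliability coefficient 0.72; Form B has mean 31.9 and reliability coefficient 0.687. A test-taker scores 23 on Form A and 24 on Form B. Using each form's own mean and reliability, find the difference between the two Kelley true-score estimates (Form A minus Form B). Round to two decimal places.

-1.71

T̂_A = 0.72(23) + 0.28(29.3) = 24.7640
T̂_B = 0.687(24) + 0.313(31.9) = 26.4727
T̂_A − T̂_B = -1.7087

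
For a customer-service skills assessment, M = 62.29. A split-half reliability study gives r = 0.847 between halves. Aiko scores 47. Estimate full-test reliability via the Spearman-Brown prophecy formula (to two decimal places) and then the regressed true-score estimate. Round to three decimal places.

Spearman-Brown: ρ = 2r/(1 + r) = 2(0.847)/(1 + 0.847) = 1.6940/1.847 = 0.9172 → 0.92
T̂ = ρX + (1 − ρ)μ
  = 0.92 × 47 + 0.08 × 62.29
  = 43.24 + 4.9832
  = 48.2232
  ≈ 48.223

48.223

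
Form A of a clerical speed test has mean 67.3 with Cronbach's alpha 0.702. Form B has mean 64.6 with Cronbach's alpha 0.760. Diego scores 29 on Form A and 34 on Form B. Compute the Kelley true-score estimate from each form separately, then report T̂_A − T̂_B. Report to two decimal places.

T̂_A = 0.702(29) + 0.298(67.3) = 40.4134
T̂_B = 0.760(34) + 0.240(64.6) = 41.3440
T̂_A − T̂_B = -0.9306

-0.93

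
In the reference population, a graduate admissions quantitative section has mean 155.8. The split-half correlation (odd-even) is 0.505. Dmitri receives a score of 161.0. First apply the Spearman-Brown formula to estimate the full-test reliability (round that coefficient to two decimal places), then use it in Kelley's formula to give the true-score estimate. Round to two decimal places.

159.28

Spearman-Brown: ρ = 2r/(1 + r) = 2(0.505)/(1 + 0.505) = 1.0100/1.505 = 0.6711 → 0.67
Weight the observed score by reliability and the mean by (1 − reliability): T̂ = 0.67·161.0 + 0.33·155.8 = 107.870 + 51.414 = 159.284.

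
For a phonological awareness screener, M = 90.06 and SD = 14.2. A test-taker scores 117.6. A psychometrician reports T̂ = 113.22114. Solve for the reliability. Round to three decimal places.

T̂ = ρX + (1 − ρ)μ  ⇒  T̂ − μ = ρ(X − μ)
ρ = (T̂ − μ)/(X − μ) = (113.22114 − 90.06) / (117.6 − 90.06) = 23.16114 / 27.54 = 0.84100

0.841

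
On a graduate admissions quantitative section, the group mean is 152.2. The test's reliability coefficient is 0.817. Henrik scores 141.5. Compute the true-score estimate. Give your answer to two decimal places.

143.46

T̂ = ρX + (1 − ρ)μ
  = 0.817 × 141.5 + 0.183 × 152.2
  = 115.6055 + 27.8526
  = 143.458
  ≈ 143.46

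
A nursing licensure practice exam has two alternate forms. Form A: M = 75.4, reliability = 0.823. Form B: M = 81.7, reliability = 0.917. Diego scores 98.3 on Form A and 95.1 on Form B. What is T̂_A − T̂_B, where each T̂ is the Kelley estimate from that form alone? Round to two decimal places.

0.26

T̂_A = 0.823(98.3) + 0.177(75.4) = 94.2467
T̂_B = 0.917(95.1) + 0.083(81.7) = 93.9878
T̂_A − T̂_B = 0.2589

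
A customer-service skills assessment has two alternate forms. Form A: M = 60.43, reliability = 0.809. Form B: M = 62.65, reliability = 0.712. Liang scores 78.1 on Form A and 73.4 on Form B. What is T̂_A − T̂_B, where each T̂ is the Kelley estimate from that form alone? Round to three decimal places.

T̂_A = 0.809(78.1) + 0.191(60.43) = 74.72503
T̂_B = 0.712(73.4) + 0.288(62.65) = 70.30400
T̂_A − T̂_B = 4.42103

4.421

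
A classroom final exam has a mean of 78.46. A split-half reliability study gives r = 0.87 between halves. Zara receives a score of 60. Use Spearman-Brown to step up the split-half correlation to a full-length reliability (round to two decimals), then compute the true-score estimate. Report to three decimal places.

61.292

Spearman-Brown: ρ = 2r/(1 + r) = 2(0.87)/(1 + 0.87) = 1.740/1.87 = 0.9305 → 0.93
T̂ = ρX + (1 − ρ)μ
  = 0.93 × 60 + 0.07 × 78.46
  = 55.80 + 5.4922
  = 61.2922
  ≈ 61.292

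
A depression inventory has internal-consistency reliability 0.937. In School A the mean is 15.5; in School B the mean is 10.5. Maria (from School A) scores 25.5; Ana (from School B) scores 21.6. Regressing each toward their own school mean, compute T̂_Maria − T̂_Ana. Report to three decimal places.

3.969

T̂_Maria = 0.937(25.5) + 0.063(15.5) = 24.87000
T̂_Ana = 0.937(21.6) + 0.063(10.5) = 20.90070
Difference = 24.87000 − 20.90070 = 3.96930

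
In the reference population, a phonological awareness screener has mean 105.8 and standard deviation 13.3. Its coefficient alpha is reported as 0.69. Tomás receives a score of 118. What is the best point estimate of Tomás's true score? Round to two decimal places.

114.22

T̂ = ρX + (1 − ρ)μ
  = 0.69 × 118 + 0.31 × 105.8
  = 81.42 + 32.798
  = 114.218
  ≈ 114.22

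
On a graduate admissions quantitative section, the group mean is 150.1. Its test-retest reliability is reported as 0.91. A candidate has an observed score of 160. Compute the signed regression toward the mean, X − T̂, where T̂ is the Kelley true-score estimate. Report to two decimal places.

0.89

Regress the observed score toward the mean by the unreliability: T̂ = 0.91·160 + 0.09·150.1 = 145.60 + 13.509 = 159.1090.
X − T̂ = 160 − 159.109 = 0.891 → 0.89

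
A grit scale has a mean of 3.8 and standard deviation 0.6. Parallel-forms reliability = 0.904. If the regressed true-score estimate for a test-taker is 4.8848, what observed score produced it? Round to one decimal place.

T̂ = ρX + (1 − ρ)μ  ⇒  X = (T̂ − (1 − ρ)μ) / ρ
X = (4.8848 − 0.096 × 3.8) / 0.904 = (4.8848 − 0.3648) / 0.904 = 4.5200 / 0.904 = 5.000

5.0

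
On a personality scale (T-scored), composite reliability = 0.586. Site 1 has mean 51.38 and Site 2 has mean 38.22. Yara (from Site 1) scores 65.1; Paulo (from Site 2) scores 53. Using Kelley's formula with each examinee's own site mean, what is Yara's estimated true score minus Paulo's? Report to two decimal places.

12.54

T̂_Yara = 0.586(65.1) + 0.414(51.38) = 59.4199
T̂_Paulo = 0.586(53) + 0.414(38.22) = 46.8811
Difference = 59.4199 − 46.8811 = 12.5388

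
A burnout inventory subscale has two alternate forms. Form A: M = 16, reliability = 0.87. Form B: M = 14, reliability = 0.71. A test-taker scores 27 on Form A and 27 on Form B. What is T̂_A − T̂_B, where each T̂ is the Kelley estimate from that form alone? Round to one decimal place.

T̂_A = 0.87(27) + 0.13(16) = 25.570
T̂_B = 0.71(27) + 0.29(14) = 23.230
T̂_A − T̂_B = 2.340

2.3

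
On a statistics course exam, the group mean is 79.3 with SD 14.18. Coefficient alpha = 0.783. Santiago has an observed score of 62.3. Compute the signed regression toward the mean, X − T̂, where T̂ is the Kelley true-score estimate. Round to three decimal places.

-3.689

T̂ = ρX + (1 − ρ)μ
  = 0.783 × 62.3 + 0.217 × 79.3
  = 48.7809 + 17.2081
  = 65.98900
  ≈ 65.9890
X − T̂ = 62.3 − 65.9890 = -3.6890 → -3.689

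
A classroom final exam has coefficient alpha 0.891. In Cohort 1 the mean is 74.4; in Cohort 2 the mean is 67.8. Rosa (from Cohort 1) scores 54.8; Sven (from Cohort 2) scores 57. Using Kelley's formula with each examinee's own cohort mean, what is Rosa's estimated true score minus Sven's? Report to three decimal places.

-1.241

T̂_Rosa = 0.891(54.8) + 0.109(74.4) = 56.93640
T̂_Sven = 0.891(57) + 0.109(67.8) = 58.17720
Difference = 56.93640 − 58.17720 = -1.24080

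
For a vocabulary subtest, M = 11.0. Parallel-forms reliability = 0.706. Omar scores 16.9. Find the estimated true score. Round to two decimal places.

15.17

T̂ = 0.706(16.9) + 0.294(11.0) = 11.9314 + 3.2340 = 15.165 → 15.17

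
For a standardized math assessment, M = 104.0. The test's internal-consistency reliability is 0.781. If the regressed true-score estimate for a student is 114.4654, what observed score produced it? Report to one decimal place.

117.4

T̂ = ρX + (1 − ρ)μ  ⇒  X = (T̂ − (1 − ρ)μ) / ρ
X = (114.4654 − 0.219 × 104.0) / 0.781 = (114.4654 − 22.7760) / 0.781 = 91.6894 / 0.781 = 117.400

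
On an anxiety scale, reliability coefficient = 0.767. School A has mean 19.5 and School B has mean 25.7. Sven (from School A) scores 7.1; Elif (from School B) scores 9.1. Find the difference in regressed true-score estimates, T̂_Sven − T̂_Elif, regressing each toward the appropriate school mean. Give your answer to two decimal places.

T̂_Sven = 0.767(7.1) + 0.233(19.5) = 9.9892
T̂_Elif = 0.767(9.1) + 0.233(25.7) = 12.9678
Difference = 9.9892 − 12.9678 = -2.9786

-2.98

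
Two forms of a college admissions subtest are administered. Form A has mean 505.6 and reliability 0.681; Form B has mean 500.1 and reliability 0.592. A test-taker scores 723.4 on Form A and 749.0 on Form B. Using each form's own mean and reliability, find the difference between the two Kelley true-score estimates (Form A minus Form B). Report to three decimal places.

T̂_A = 0.681(723.4) + 0.319(505.6) = 653.92180
T̂_B = 0.592(749.0) + 0.408(500.1) = 647.44880
T̂_A − T̂_B = 6.47300

6.473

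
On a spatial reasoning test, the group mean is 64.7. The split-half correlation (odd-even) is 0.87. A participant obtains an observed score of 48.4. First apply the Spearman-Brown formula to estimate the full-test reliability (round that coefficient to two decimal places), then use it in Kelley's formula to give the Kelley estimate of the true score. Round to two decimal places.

Spearman-Brown: ρ = 2r/(1 + r) = 2(0.87)/(1 + 0.87) = 1.740/1.87 = 0.9305 → 0.93
T̂ = 0.93(48.4) + 0.07(64.7) = 45.012 + 4.529 = 49.541 → 49.54

49.54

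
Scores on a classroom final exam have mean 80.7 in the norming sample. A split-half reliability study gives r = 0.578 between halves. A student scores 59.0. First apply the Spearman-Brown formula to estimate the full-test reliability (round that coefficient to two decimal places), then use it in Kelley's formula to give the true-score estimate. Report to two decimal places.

Spearman-Brown: ρ = 2r/(1 + r) = 2(0.578)/(1 + 0.578) = 1.1560/1.578 = 0.7326 → 0.73
T̂ = 0.73(59.0) + 0.27(80.7) = 43.070 + 21.789 = 64.859 → 64.86

64.86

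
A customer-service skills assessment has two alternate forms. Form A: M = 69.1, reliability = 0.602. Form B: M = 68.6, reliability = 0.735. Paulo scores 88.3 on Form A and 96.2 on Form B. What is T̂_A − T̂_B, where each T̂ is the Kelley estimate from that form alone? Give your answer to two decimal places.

-8.23

T̂_A = 0.602(88.3) + 0.398(69.1) = 80.6584
T̂_B = 0.735(96.2) + 0.265(68.6) = 88.8860
T̂_A − T̂_B = -8.2276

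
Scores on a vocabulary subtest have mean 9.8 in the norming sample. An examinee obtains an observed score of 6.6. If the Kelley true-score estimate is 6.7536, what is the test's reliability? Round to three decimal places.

T̂ = ρX + (1 − ρ)μ  ⇒  T̂ − μ = ρ(X − μ)
ρ = (T̂ − μ)/(X − μ) = (6.7536 − 9.8) / (6.6 − 9.8) = -3.0464 / -3.2 = 0.95200

0.952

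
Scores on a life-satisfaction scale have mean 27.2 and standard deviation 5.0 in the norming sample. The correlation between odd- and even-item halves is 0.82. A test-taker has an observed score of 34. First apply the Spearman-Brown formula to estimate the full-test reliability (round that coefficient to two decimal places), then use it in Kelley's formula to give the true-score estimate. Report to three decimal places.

33.320

Spearman-Brown: ρ = 2r/(1 + r) = 2(0.82)/(1 + 0.82) = 1.640/1.82 = 0.9011 → 0.90
T̂ = 0.90(34) + 0.10(27.2) = 30.60 + 2.720 = 33.3200 → 33.320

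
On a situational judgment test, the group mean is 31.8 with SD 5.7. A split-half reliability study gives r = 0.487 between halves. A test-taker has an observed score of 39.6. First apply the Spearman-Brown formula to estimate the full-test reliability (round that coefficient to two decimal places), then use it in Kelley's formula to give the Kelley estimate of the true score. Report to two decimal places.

Spearman-Brown: ρ = 2r/(1 + r) = 2(0.487)/(1 + 0.487) = 0.9740/1.487 = 0.6550 → 0.66
T̂ = 0.66(39.6) + 0.34(31.8) = 26.136 + 10.812 = 36.948 → 36.95

36.95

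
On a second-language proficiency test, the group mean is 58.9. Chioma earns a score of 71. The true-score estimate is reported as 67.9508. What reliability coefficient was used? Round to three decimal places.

T̂ = ρX + (1 − ρ)μ  ⇒  T̂ − μ = ρ(X − μ)
ρ = (T̂ − μ)/(X − μ) = (67.9508 − 58.9) / (71 − 58.9) = 9.0508 / 12.1 = 0.74800

0.748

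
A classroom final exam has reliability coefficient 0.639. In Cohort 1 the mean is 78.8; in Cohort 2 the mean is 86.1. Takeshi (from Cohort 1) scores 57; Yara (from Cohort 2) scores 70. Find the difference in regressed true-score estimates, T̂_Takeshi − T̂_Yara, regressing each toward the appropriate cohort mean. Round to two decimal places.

T̂_Takeshi = 0.639(57) + 0.361(78.8) = 64.8698
T̂_Yara = 0.639(70) + 0.361(86.1) = 75.8121
Difference = 64.8698 − 75.8121 = -10.9423

-10.94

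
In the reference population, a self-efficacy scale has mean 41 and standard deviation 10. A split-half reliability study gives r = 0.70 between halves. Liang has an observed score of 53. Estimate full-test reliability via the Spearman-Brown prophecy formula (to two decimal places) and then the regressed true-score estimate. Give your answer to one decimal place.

Spearman-Brown: ρ = 2r/(1 + r) = 2(0.70)/(1 + 0.70) = 1.400/1.70 = 0.8235 → 0.82
Regress the observed score toward the mean by the unreliability: T̂ = 0.82·53 + 0.18·41 = 43.46 + 7.38 = 50.84.

50.8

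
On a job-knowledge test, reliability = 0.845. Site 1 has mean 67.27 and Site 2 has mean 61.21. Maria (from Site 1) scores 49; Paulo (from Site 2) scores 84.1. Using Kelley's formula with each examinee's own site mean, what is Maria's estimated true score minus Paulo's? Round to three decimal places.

T̂_Maria = 0.845(49) + 0.155(67.27) = 51.83185
T̂_Paulo = 0.845(84.1) + 0.155(61.21) = 80.55205
Difference = 51.83185 − 80.55205 = -28.72020

-28.720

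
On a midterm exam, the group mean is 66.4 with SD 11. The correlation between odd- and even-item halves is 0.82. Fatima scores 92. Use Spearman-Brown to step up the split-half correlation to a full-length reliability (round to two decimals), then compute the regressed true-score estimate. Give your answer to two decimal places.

89.44

Spearman-Brown: ρ = 2r/(1 + r) = 2(0.82)/(1 + 0.82) = 1.640/1.82 = 0.9011 → 0.90
T̂ = 0.90(92) + 0.10(66.4) = 82.80 + 6.640 = 89.440 → 89.44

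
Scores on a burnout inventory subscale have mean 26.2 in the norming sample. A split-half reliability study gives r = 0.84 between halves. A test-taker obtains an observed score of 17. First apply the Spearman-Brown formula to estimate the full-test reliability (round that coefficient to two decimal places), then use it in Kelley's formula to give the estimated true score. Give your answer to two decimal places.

17.83

Spearman-Brown: ρ = 2r/(1 + r) = 2(0.84)/(1 + 0.84) = 1.680/1.84 = 0.9130 → 0.91
Regress the observed score toward the mean by the unreliability: T̂ = 0.91·17 + 0.09·26.2 = 15.47 + 2.358 = 17.828.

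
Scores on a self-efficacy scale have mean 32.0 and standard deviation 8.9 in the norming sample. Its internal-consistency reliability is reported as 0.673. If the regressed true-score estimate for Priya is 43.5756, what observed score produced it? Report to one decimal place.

49.2

T̂ = ρX + (1 − ρ)μ  ⇒  X = (T̂ − (1 − ρ)μ) / ρ
X = (43.5756 − 0.327 × 32.0) / 0.673 = (43.5756 − 10.4640) / 0.673 = 33.1116 / 0.673 = 49.200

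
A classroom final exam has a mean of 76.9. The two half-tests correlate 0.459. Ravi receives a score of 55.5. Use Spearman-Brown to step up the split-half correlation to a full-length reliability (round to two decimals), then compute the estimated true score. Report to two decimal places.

Spearman-Brown: ρ = 2r/(1 + r) = 2(0.459)/(1 + 0.459) = 0.9180/1.459 = 0.6292 → 0.63
T̂ = 0.63(55.5) + 0.37(76.9) = 34.965 + 28.453 = 63.418 → 63.42

63.42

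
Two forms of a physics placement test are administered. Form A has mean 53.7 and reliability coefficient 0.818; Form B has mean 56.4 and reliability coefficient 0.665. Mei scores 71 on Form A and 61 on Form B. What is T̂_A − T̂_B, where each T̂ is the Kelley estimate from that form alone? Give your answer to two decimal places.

8.39

T̂_A = 0.818(71) + 0.182(53.7) = 67.8514
T̂_B = 0.665(61) + 0.335(56.4) = 59.4590
T̂_A − T̂_B = 8.3924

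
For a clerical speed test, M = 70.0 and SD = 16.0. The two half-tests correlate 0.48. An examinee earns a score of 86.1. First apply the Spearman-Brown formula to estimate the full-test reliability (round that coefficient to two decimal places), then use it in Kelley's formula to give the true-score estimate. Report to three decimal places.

80.465

Spearman-Brown: ρ = 2r/(1 + r) = 2(0.48)/(1 + 0.48) = 0.960/1.48 = 0.6486 → 0.65
T̂ = ρX + (1 − ρ)μ
  = 0.65 × 86.1 + 0.35 × 70.0
  = 55.965 + 24.500
  = 80.4650
  ≈ 80.465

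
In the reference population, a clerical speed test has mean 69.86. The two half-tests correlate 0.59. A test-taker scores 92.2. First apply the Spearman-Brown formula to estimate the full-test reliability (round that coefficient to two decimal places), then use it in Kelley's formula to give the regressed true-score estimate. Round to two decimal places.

86.39

Spearman-Brown: ρ = 2r/(1 + r) = 2(0.59)/(1 + 0.59) = 1.180/1.59 = 0.7421 → 0.74
Kelley's formula gives T̂ = 0.74·92.2 + 0.26·69.86 = 68.228 + 18.1636 = 86.392.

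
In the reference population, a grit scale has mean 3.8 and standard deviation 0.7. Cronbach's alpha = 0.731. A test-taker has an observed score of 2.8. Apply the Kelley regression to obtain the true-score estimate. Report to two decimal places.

3.07

Kelley's formula gives T̂ = 0.731·2.8 + 0.269·3.8 = 2.0468 + 1.0222 = 3.069.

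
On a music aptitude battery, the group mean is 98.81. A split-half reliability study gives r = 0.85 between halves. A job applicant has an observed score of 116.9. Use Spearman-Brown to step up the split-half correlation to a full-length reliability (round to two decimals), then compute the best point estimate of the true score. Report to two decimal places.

Spearman-Brown: ρ = 2r/(1 + r) = 2(0.85)/(1 + 0.85) = 1.700/1.85 = 0.9189 → 0.92
T̂ = 0.92(116.9) + 0.08(98.81) = 107.548 + 7.9048 = 115.453 → 115.45

115.45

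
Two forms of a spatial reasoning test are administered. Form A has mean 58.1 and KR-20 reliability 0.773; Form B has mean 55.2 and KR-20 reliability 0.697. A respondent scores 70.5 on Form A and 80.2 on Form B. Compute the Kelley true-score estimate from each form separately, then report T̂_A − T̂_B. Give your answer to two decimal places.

-4.94

T̂_A = 0.773(70.5) + 0.227(58.1) = 67.6852
T̂_B = 0.697(80.2) + 0.303(55.2) = 72.6250
T̂_A − T̂_B = -4.9398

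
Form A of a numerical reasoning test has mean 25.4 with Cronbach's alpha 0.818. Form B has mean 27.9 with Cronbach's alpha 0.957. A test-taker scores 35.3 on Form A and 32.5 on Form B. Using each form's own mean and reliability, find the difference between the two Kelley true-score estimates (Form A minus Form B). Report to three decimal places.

1.196

T̂_A = 0.818(35.3) + 0.182(25.4) = 33.49820
T̂_B = 0.957(32.5) + 0.043(27.9) = 32.30220
T̂_A − T̂_B = 1.19600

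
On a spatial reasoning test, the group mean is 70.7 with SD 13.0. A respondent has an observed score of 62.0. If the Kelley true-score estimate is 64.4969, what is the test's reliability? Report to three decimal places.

0.713

T̂ = ρX + (1 − ρ)μ  ⇒  T̂ − μ = ρ(X − μ)
ρ = (T̂ − μ)/(X − μ) = (64.4969 − 70.7) / (62.0 − 70.7) = -6.2031 / -8.7 = 0.71300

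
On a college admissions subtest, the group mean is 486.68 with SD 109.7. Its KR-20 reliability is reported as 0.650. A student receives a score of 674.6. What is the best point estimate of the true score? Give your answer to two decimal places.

Weight the observed score by reliability and the mean by (1 − reliability): T̂ = 0.650·674.6 + 0.350·486.68 = 438.4900 + 170.33800 = 608.828.

608.83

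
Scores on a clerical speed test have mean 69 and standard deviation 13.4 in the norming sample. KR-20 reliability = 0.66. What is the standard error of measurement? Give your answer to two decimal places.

SEM = SD · √(1 − ρ) = 13.4 × √0.34 = 13.4 × 0.5831 = 7.813

7.81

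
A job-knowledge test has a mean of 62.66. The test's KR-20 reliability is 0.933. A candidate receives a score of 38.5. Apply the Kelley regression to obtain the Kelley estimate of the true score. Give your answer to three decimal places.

Kelley's formula gives T̂ = 0.933·38.5 + 0.067·62.66 = 35.9205 + 4.19822 = 40.1187.

40.119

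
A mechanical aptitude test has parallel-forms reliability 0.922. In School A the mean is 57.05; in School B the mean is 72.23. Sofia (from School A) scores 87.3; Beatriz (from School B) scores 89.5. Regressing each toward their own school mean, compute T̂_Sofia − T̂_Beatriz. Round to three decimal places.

T̂_Sofia = 0.922(87.3) + 0.078(57.05) = 84.94050
T̂_Beatriz = 0.922(89.5) + 0.078(72.23) = 88.15294
Difference = 84.94050 − 88.15294 = -3.21244

-3.212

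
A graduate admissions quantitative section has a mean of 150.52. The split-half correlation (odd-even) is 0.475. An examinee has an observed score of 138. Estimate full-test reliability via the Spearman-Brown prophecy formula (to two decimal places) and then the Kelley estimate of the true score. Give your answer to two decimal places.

142.51

Spearman-Brown: ρ = 2r/(1 + r) = 2(0.475)/(1 + 0.475) = 0.9500/1.475 = 0.6441 → 0.64
T̂ = 0.64(138) + 0.36(150.52) = 88.32 + 54.1872 = 142.507 → 142.51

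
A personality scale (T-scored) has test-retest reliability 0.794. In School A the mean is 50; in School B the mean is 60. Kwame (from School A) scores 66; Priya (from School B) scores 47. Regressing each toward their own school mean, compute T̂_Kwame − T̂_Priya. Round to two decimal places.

13.03

T̂_Kwame = 0.794(66) + 0.206(50) = 62.7040
T̂_Priya = 0.794(47) + 0.206(60) = 49.6780
Difference = 62.7040 − 49.6780 = 13.0260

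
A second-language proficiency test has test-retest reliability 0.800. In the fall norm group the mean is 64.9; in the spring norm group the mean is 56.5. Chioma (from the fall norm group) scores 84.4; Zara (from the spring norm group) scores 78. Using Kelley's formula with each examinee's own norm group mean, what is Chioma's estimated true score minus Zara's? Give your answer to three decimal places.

6.800

T̂_Chioma = 0.800(84.4) + 0.200(64.9) = 80.50000
T̂_Zara = 0.800(78) + 0.200(56.5) = 73.70000
Difference = 80.50000 − 73.70000 = 6.80000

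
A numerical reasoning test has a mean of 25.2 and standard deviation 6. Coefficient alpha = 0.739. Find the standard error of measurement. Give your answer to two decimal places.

SEM = SD · √(1 − ρ) = 6 × √0.261 = 6 × 0.5109 = 3.065

3.07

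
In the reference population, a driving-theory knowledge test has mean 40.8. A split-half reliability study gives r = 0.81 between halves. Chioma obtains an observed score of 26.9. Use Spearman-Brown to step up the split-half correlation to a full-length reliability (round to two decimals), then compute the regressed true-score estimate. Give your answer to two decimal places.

Spearman-Brown: ρ = 2r/(1 + r) = 2(0.81)/(1 + 0.81) = 1.620/1.81 = 0.8950 → 0.90
T̂ = 0.90(26.9) + 0.10(40.8) = 24.210 + 4.080 = 28.290 → 28.29

28.29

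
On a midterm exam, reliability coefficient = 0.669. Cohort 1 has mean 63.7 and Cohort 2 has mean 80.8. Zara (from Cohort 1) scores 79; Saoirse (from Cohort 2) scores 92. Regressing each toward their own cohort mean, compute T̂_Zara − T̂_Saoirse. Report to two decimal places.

T̂_Zara = 0.669(79) + 0.331(63.7) = 73.9357
T̂_Saoirse = 0.669(92) + 0.331(80.8) = 88.2928
Difference = 73.9357 − 88.2928 = -14.3571

-14.36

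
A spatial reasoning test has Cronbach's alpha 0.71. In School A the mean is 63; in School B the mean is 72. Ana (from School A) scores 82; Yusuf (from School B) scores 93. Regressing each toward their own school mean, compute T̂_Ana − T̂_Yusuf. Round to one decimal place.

-10.4

T̂_Ana = 0.71(82) + 0.29(63) = 76.490
T̂_Yusuf = 0.71(93) + 0.29(72) = 86.910
Difference = 76.490 − 86.910 = -10.420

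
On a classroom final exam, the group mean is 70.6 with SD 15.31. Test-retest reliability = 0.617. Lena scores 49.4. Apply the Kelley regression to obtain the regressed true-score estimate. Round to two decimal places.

57.52

T̂ = ρX + (1 − ρ)μ
  = 0.617 × 49.4 + 0.383 × 70.6
  = 30.4798 + 27.0398
  = 57.520
  ≈ 57.52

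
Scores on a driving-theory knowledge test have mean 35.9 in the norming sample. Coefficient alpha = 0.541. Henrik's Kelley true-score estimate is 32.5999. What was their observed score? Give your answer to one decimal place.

29.8

T̂ = ρX + (1 − ρ)μ  ⇒  X = (T̂ − (1 − ρ)μ) / ρ
X = (32.5999 − 0.459 × 35.9) / 0.541 = (32.5999 − 16.4781) / 0.541 = 16.1218 / 0.541 = 29.800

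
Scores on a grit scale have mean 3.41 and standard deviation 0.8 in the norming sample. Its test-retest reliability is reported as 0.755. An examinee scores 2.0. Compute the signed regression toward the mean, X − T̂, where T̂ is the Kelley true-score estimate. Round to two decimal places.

-0.35

T̂ = 0.755(2.0) + 0.245(3.41) = 1.5100 + 0.83545 = 2.3455 → 2.345
X − T̂ = 2.0 − 2.345 = -0.345 → -0.35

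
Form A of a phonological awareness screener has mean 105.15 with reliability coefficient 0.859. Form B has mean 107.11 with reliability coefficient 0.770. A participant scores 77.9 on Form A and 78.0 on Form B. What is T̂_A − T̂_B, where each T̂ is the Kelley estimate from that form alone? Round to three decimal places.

-2.953

T̂_A = 0.859(77.9) + 0.141(105.15) = 81.74225
T̂_B = 0.770(78.0) + 0.230(107.11) = 84.69530
T̂_A − T̂_B = -2.95305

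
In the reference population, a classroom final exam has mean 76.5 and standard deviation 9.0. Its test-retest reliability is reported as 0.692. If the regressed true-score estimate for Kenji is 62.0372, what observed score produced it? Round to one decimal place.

T̂ = ρX + (1 − ρ)μ  ⇒  X = (T̂ − (1 − ρ)μ) / ρ
X = (62.0372 − 0.308 × 76.5) / 0.692 = (62.0372 − 23.5620) / 0.692 = 38.4752 / 0.692 = 55.600

55.6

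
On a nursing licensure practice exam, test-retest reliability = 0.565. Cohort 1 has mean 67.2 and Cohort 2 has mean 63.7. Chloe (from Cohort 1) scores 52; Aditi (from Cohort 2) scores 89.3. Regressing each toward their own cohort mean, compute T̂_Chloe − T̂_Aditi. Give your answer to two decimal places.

-19.55

T̂_Chloe = 0.565(52) + 0.435(67.2) = 58.6120
T̂_Aditi = 0.565(89.3) + 0.435(63.7) = 78.1640
Difference = 58.6120 − 78.1640 = -19.5520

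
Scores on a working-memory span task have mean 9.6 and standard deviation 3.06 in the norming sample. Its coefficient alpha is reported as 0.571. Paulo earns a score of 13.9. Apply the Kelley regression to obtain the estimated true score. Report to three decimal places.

12.055

T̂ = 0.571(13.9) + 0.429(9.6) = 7.9369 + 4.1184 = 12.0553 → 12.055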